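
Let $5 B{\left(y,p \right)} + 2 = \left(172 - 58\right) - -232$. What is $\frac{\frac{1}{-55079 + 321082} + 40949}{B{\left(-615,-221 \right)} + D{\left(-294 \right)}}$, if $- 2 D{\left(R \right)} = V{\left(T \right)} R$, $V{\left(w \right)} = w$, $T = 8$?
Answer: $\frac{3403924015}{103475167} \approx 32.896$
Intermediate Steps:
$D{\left(R \right)} = - 4 R$ ($D{\left(R \right)} = - \frac{8 R}{2} = - 4 R$)
$B{\left(y,p \right)} = \frac{344}{5}$ ($B{\left(y,p \right)} = - \frac{2}{5} + \frac{\left(172 - 58\right) - -232}{5} = - \frac{2}{5} + \frac{114 + 232}{5} = - \frac{2}{5} + \frac{1}{5} \cdot 346 = - \frac{2}{5} + \frac{346}{5} = \frac{344}{5}$)
$\frac{\frac{1}{-55079 + 321082} + 40949}{B{\left(-615,-221 \right)} + D{\left(-294 \right)}} = \frac{\frac{1}{-55079 + 321082} + 40949}{\frac{344}{5} - -1176} = \frac{\frac{1}{266003} + 40949}{\frac{344}{5} + 1176} = \frac{\frac{1}{266003} + 40949}{\frac{6224}{5}} = \frac{10892556848}{266003} \cdot \frac{5}{6224} = \frac{3403924015}{103475167}$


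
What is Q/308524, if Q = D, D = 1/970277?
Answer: 1/299353741148 ≈ 3.3405e-12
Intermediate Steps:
D = 1/970277 ≈ 1.0306e-6
Q = 1/970277 ≈ 1.0306e-6
Q/308524 = (1/970277)/308524 = (1/970277)*(1/308524) = 1/299353741148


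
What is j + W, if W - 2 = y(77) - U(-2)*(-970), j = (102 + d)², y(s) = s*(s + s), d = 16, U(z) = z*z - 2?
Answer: 27724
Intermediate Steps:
U(z) = -2 + z² (U(z) = z² - 2 = -2 + z²)
y(s) = 2*s² (y(s) = s*(2*s) = 2*s²)
j = 13924 (j = (102 + 16)² = 118² = 13924)
W = 13800 (W = 2 + (2*77² - (-2 + (-2)²)*(-970)) = 2 + (2*5929 - (-2 + 4)*(-970)) = 2 + (11858 - 2*(-970)) = 2 + (11858 - 1*(-1940)) = 2 + (11858 + 1940) = 2 + 13798 = 13800)
j + W = 13924 + 13800 = 27724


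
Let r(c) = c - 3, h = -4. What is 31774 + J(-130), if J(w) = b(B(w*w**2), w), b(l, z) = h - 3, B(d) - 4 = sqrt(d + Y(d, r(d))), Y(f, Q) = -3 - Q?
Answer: 31767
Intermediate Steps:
r(c) = -3 + c
B(d) = 4 (B(d) = 4 + sqrt(d + (-3 - (-3 + d))) = 4 + sqrt(d + (-3 + (3 - d))) = 4 + sqrt(d - d) = 4 + sqrt(0) = 4 + 0 = 4)
b(l, z) = -7 (b(l, z) = -4 - 3 = -7)
J(w) = -7
31774 + J(-130) = 31774 - 7 = 31767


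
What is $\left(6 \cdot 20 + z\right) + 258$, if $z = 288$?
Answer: $666$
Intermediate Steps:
$\left(6 \cdot 20 + z\right) + 258 = \left(6 \cdot 20 + 288\right) + 258 = \left(120 + 288\right) + 258 = 408 + 258 = 666$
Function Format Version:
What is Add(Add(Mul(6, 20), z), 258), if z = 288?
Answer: 666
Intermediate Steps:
Add(Add(Mul(6, 20), z), 258) = Add(Add(Mul(6, 20), 288), 258) = Add(Add(120, 288), 258) = Add(408, 258) = 666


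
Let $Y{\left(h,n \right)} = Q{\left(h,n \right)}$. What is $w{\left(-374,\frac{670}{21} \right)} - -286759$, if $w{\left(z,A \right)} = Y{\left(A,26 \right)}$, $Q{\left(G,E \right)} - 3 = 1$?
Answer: $286763$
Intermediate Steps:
$Q{\left(G,E \right)} = 4$ ($Q{\left(G,E \right)} = 3 + 1 = 4$)
$Y{\left(h,n \right)} = 4$
$w{\left(z,A \right)} = 4$
$w{\left(-374,\frac{670}{21} \right)} - -286759 = 4 - -286759 = 4 + 286759 = 286763$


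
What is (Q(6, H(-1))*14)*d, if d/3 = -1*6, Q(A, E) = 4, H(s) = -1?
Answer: -1008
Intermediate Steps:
d = -18 (d = 3*(-1*6) = 3*(-6) = -18)
(Q(6, H(-1))*14)*d = (4*14)*(-18) = 56*(-18) = -1008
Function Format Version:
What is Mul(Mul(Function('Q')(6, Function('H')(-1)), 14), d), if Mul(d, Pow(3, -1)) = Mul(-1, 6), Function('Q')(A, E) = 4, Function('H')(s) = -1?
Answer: -1008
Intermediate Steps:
d = -18 (d = Mul(3, Mul(-1, 6)) = Mul(3, -6) = -18)
Mul(Mul(Function('Q')(6, Function('H')(-1)), 14), d) = Mul(Mul(4, 14), -18) = Mul(56, -18) = -1008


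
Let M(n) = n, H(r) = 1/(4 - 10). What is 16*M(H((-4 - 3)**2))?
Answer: -8/3 ≈ -2.6667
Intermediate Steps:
H(r) = -1/6 (H(r) = 1/(-6) = -1/6)
16*M(H((-4 - 3)**2)) = 16*(-1/6) = -8/3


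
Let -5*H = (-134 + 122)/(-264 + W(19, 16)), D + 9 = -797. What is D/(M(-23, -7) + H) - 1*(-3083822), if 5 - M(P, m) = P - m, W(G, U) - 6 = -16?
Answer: 44341724428/14379 ≈ 3.0838e+6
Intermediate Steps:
D = -806 (D = -9 - 797 = -806)
W(G, U) = -10 (W(G, U) = 6 - 16 = -10)
M(P, m) = 5 + m - P (M(P, m) = 5 - (P - m) = 5 + (m - P) = 5 + m - P)
H = -6/685 (H = -(-134 + 122)/(5*(-264 - 10)) = -(-12)/(5*(-274)) = -(-12)*(-1)/(5*274) = -⅕*6/137 = -6/685 ≈ -0.0087591)
D/(M(-23, -7) + H) - 1*(-3083822) = -806/((5 - 7 - 1*(-23)) - 6/685) - 1*(-3083822) = -806/((5 - 7 + 23) - 6/685) + 3083822 = -806/(21 - 6/685) + 3083822 = -806/14379/685 + 3083822 = -806*685/14379 + 3083822 = -552110/14379 + 3083822 = 44341724428/14379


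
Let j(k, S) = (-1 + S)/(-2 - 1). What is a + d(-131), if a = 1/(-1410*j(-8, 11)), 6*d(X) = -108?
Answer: -84599/4700 ≈ -18.000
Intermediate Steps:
j(k, S) = ⅓ - S/3 (j(k, S) = (-1 + S)/(-3) = (-1 + S)*(-⅓) = ⅓ - S/3)
d(X) = -18 (d(X) = (⅙)*(-108) = -18)
a = 1/4700 (a = 1/(-1410*(⅓ - ⅓*11)) = 1/(-1410*(⅓ - 11/3)) = 1/(-1410*(-10/3)) = 1/4700 ≈ 0.00021277)
a + d(-131) = 1/4700 - 18 = -84599/4700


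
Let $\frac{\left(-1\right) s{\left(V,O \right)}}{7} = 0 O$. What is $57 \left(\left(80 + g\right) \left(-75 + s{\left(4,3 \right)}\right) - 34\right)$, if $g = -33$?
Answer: $-202863$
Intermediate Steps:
$s{\left(V,O \right)} = 0$ ($s{\left(V,O \right)} = - 7 \cdot 0 O = \left(-7\right) 0 = 0$)
$57 \left(\left(80 + g\right) \left(-75 + s{\left(4,3 \right)}\right) - 34\right) = 57 \left(\left(80 - 33\right) \left(-75 + 0\right) - 34\right) = 57 \left(47 \left(-75\right) - 34\right) = 57 \left(-3525 - 34\right) = 57 \left(-3559\right) = -202863$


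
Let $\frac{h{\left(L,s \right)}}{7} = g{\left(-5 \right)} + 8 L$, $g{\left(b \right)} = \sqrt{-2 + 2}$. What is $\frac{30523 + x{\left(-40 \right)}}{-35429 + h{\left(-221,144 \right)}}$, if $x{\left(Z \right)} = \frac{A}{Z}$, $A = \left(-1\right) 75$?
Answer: $- \frac{244199}{382440} \approx -0.63853$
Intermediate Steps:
$g{\left(b \right)} = 0$ ($g{\left(b \right)} = \sqrt{0} = 0$)
$h{\left(L,s \right)} = 56 L$ ($h{\left(L,s \right)} = 7 \left(0 + 8 L\right) = 7 \cdot 8 L = 56 L$)
$A = -75$
$x{\left(Z \right)} = - \frac{75}{Z}$
$\frac{30523 + x{\left(-40 \right)}}{-35429 + h{\left(-221,144 \right)}} = \frac{30523 - \frac{75}{-40}}{-35429 + 56 \left(-221\right)} = \frac{30523 - - \frac{15}{8}}{-35429 - 12376} = \frac{30523 + \frac{15}{8}}{-47805} = \frac{244199}{8} \left(- \frac{1}{47805}\right) = - \frac{244199}{382440}$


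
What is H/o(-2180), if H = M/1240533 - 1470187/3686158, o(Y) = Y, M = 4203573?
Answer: -651010416803/474700257144120 ≈ -0.0013714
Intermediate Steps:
H = 651010416803/217752411534 (H = 4203573/1240533 - 1470187/3686158 = 4203573*(1/1240533) - 1470187*1/3686158 = 1401191/413511 - 1470187/3686158 = 651010416803/217752411534 ≈ 2.9897)
H/o(-2180) = (651010416803/217752411534)/(-2180) = (651010416803/217752411534)*(-1/2180) = -651010416803/474700257144120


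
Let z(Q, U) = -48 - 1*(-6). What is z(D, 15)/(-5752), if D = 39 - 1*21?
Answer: 21/2876 ≈ 0.0073018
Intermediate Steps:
D = 18 (D = 39 - 21 = 18)
z(Q, U) = -42 (z(Q, U) = -48 + 6 = -42)
z(D, 15)/(-5752) = -42/(-5752) = -42*(-1/5752) = 21/2876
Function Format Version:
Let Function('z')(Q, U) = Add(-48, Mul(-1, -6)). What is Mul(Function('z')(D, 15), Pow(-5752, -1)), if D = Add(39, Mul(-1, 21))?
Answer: Rational(21, 2876) ≈ 0.0073018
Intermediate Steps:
D = 18 (D = Add(39, -21) = 18)
Function('z')(Q, U) = -42 (Function('z')(Q, U) = Add(-48, 6) = -42)
Mul(Function('z')(D, 15), Pow(-5752, -1)) = Mul(-42, Pow(-5752, -1)) = Mul(-42, Rational(-1, 5752)) = Rational(21, 2876)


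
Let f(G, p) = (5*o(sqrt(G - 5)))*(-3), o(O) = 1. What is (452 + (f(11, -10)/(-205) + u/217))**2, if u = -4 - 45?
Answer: 329818192804/1615441 ≈ 2.0417e+5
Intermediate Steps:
u = -49
f(G, p) = -15 (f(G, p) = (5*1)*(-3) = 5*(-3) = -15)
(452 + (f(11, -10)/(-205) + u/217))**2 = (452 + (-15/(-205) - 49/217))**2 = (452 + (-15*(-1/205) - 49*1/217))**2 = (452 + (3/41 - 7/31))**2 = (452 - 194/1271)**2 = (574298/1271)**2 = 329818192804/1615441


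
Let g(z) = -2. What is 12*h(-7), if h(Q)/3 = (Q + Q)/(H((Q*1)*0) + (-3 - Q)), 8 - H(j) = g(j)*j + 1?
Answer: -504/11 ≈ -45.818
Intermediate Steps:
H(j) = 7 + 2*j (H(j) = 8 - (-2*j + 1) = 8 - (1 - 2*j) = 8 + (-1 + 2*j) = 7 + 2*j)
h(Q) = 6*Q/(4 - Q) (h(Q) = 3*((Q + Q)/((7 + 2*((Q*1)*0)) + (-3 - Q))) = 3*((2*Q)/((7 + 2*(Q*0)) + (-3 - Q))) = 3*((2*Q)/((7 + 2*0) + (-3 - Q))) = 3*((2*Q)/((7 + 0) + (-3 - Q))) = 3*((2*Q)/(7 + (-3 - Q))) = 3*((2*Q)/(4 - Q)) = 3*(2*Q/(4 - Q)) = 6*Q/(4 - Q))
12*h(-7) = 12*(-6*(-7)/(-4 - 7)) = 12*(-6*(-7)/(-11)) = 12*(-6*(-7)*(-1/11)) = 12*(-42/11) = -504/11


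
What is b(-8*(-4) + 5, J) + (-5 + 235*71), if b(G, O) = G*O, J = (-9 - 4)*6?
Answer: 13794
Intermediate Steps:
J = -78 (J = -13*6 = -78)
b(-8*(-4) + 5, J) + (-5 + 235*71) = (-8*(-4) + 5)*(-78) + (-5 + 235*71) = (32 + 5)*(-78) + (-5 + 16685) = 37*(-78) + 16680 = -2886 + 16680 = 13794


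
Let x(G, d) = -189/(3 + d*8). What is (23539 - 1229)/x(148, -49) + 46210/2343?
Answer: 6780890020/147609 ≈ 45938.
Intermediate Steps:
x(G, d) = -189/(3 + 8*d)
(23539 - 1229)/x(148, -49) + 46210/2343 = (23539 - 1229)/((-189/(3 + 8*(-49)))) + 46210/2343 = 22310/((-189/(3 - 392))) + 46210*(1/2343) = 22310/((-189/(-389))) + 46210/2343 = 22310/((-189*(-1/389))) + 46210/2343 = 22310/(189/389) + 46210/2343 = 22310*(389/189) + 46210/2343 = 8678590/189 + 46210/2343 = 6780890020/147609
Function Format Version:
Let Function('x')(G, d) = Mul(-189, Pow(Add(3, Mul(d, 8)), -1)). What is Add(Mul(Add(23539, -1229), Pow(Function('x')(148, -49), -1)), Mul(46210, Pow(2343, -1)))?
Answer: Rational(6780890020, 147609) ≈ 45938.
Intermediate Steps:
Function('x')(G, d) = Mul(-189, Pow(Add(3, Mul(8, d)), -1))
Add(Mul(Add(23539, -1229), Pow(Function('x')(148, -49), -1)), Mul(46210, Pow(2343, -1))) = Add(Mul(Add(23539, -1229), Pow(Mul(-189, Pow(Add(3, Mul(8, -49)), -1)), -1)), Mul(46210, Pow(2343, -1))) = Add(Mul(22310, Pow(Mul(-189, Pow(Add(3, -392), -1)), -1)), Mul(46210, Rational(1, 2343))) = Add(Mul(22310, Pow(Mul(-189, Pow(-389, -1)), -1)), Rational(46210, 2343)) = Add(Mul(22310, Pow(Mul(-189, Rational(-1, 389)), -1)), Rational(46210, 2343)) = Add(Mul(22310, Pow(Rational(189, 389), -1)), Rational(46210, 2343)) = Add(Mul(22310, Rational(389, 189)), Rational(46210, 2343)) = Add(Rational(8678590, 189), Rational(46210, 2343)) = Rational(6780890020, 147609)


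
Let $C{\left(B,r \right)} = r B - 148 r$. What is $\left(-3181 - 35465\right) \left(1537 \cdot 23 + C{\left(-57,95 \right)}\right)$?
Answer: $-613543896$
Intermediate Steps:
$C{\left(B,r \right)} = - 148 r + B r$ ($C{\left(B,r \right)} = B r - 148 r = - 148 r + B r$)
$\left(-3181 - 35465\right) \left(1537 \cdot 23 + C{\left(-57,95 \right)}\right) = \left(-3181 - 35465\right) \left(1537 \cdot 23 + 95 \left(-148 - 57\right)\right) = - 38646 \left(35351 + 95 \left(-205\right)\right) = - 38646 \left(35351 - 19475\right) = \left(-38646\right) 15876 = -613543896$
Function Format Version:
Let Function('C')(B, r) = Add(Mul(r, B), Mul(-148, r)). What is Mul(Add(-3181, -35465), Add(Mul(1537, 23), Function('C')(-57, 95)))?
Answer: -613543896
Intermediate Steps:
Function('C')(B, r) = Add(Mul(-148, r), Mul(B, r)) (Function('C')(B, r) = Add(Mul(B, r), Mul(-148, r)) = Add(Mul(-148, r), Mul(B, r)))
Mul(Add(-3181, -35465), Add(Mul(1537, 23), Function('C')(-57, 95))) = Mul(Add(-3181, -35465), Add(Mul(1537, 23), Mul(95, Add(-148, -57)))) = Mul(-38646, Add(35351, Mul(95, -205))) = Mul(-38646, Add(35351, -19475)) = Mul(-38646, 15876) = -613543896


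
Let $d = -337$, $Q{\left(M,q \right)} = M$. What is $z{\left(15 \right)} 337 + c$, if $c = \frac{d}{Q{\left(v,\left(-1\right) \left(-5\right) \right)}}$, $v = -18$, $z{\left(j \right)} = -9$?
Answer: $- \frac{54257}{18} \approx -3014.3$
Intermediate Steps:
$c = \frac{337}{18}$ ($c = - \frac{337}{-18} = \left(-337\right) \left(- \frac{1}{18}\right) = \frac{337}{18} \approx 18.722$)
$z{\left(15 \right)} 337 + c = \left(-9\right) 337 + \frac{337}{18} = -3033 + \frac{337}{18} = - \frac{54257}{18}$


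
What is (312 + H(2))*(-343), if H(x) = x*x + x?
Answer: -109074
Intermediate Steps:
H(x) = x + x² (H(x) = x² + x = x + x²)
(312 + H(2))*(-343) = (312 + 2*(1 + 2))*(-343) = (312 + 2*3)*(-343) = (312 + 6)*(-343) = 318*(-343) = -109074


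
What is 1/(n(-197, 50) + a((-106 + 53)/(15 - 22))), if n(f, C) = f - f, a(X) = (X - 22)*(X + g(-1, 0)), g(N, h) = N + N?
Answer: -49/3939 ≈ -0.012440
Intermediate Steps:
g(N, h) = 2*N
a(X) = (-22 + X)*(-2 + X) (a(X) = (X - 22)*(X + 2*(-1)) = (-22 + X)*(X - 2) = (-22 + X)*(-2 + X))
n(f, C) = 0
1/(n(-197, 50) + a((-106 + 53)/(15 - 22))) = 1/(0 + (44 + ((-106 + 53)/(15 - 22))**2 - 24*(-106 + 53)/(15 - 22))) = 1/(0 + (44 + (-53/(-7))**2 - (-1272)/(-7))) = 1/(0 + (44 + (-53*(-1/7))**2 - (-1272)*(-1)/7)) = 1/(0 + (44 + (53/7)**2 - 24*53/7)) = 1/(0 + (44 + 2809/49 - 1272/7)) = 1/(0 - 3939/49) = 1/(-3939/49) = -49/3939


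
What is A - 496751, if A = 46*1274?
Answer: -438147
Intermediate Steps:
A = 58604
A - 496751 = 58604 - 496751 = -438147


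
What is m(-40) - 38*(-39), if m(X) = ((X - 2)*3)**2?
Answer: 17358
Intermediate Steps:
m(X) = (-6 + 3*X)**2 (m(X) = ((-2 + X)*3)**2 = (-6 + 3*X)**2)
m(-40) - 38*(-39) = 9*(-2 - 40)**2 - 38*(-39) = 9*(-42)**2 + 1482 = 9*1764 + 1482 = 15876 + 1482 = 17358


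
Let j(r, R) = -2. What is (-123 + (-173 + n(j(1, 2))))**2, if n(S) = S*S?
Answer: 85264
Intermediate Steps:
n(S) = S**2
(-123 + (-173 + n(j(1, 2))))**2 = (-123 + (-173 + (-2)**2))**2 = (-123 + (-173 + 4))**2 = (-123 - 169)**2 = (-292)**2 = 85264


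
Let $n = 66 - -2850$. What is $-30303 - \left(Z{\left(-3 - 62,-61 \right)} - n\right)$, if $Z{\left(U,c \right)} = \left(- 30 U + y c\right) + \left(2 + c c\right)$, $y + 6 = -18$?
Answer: $-34524$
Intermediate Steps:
$y = -24$ ($y = -6 - 18 = -24$)
$Z{\left(U,c \right)} = 2 + c^{2} - 30 U - 24 c$ ($Z{\left(U,c \right)} = \left(- 30 U - 24 c\right) + \left(2 + c c\right) = \left(- 30 U - 24 c\right) + \left(2 + c^{2}\right) = 2 + c^{2} - 30 U - 24 c$)
$n = 2916$ ($n = 66 + 2850 = 2916$)
$-30303 - \left(Z{\left(-3 - 62,-61 \right)} - n\right) = -30303 - \left(\left(2 + \left(-61\right)^{2} - 30 \left(-3 - 62\right) - -1464\right) - 2916\right) = -30303 - \left(\left(2 + 3721 - 30 \left(-3 - 62\right) + 1464\right) - 2916\right) = -30303 - \left(\left(2 + 3721 - -1950 + 1464\right) - 2916\right) = -30303 - \left(\left(2 + 3721 + 1950 + 1464\right) - 2916\right) = -30303 - \left(7137 - 2916\right) = -30303 - 4221 = -34524$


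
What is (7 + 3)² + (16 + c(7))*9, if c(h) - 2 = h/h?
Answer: 271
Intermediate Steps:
c(h) = 3 (c(h) = 2 + h/h = 2 + 1 = 3)
(7 + 3)² + (16 + c(7))*9 = (7 + 3)² + (16 + 3)*9 = 10² + 19*9 = 100 + 171 = 271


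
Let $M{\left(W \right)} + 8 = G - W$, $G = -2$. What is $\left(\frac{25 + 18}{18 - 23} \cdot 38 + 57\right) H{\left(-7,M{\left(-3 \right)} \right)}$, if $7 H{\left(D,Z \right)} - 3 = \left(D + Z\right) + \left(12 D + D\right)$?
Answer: $\frac{137598}{35} \approx 3931.4$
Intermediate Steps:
$M{\left(W \right)} = -10 - W$ ($M{\left(W \right)} = -8 - \left(2 + W\right) = -10 - W$)
$H{\left(D,Z \right)} = \frac{3}{7} + 2 D + \frac{Z}{7}$ ($H{\left(D,Z \right)} = \frac{3}{7} + \frac{\left(D + Z\right) + \left(12 D + D\right)}{7} = \frac{3}{7} + \frac{\left(D + Z\right) + 13 D}{7} = \frac{3}{7} + \frac{Z + 14 D}{7} = \frac{3}{7} + \left(2 D + \frac{Z}{7}\right) = \frac{3}{7} + 2 D + \frac{Z}{7}$)
$\left(\frac{25 + 18}{18 - 23} \cdot 38 + 57\right) H{\left(-7,M{\left(-3 \right)} \right)} = \left(\frac{25 + 18}{18 - 23} \cdot 38 + 57\right) \left(\frac{3}{7} + 2 \left(-7\right) + \frac{-10 - -3}{7}\right) = \left(\frac{43}{-5} \cdot 38 + 57\right) \left(\frac{3}{7} - 14 + \frac{-10 + 3}{7}\right) = \left(43 \left(- \frac{1}{5}\right) 38 + 57\right) \left(\frac{3}{7} - 14 + \frac{1}{7} \left(-7\right)\right) = \left(\left(- \frac{43}{5}\right) 38 + 57\right) \left(\frac{3}{7} - 14 - 1\right) = \left(- \frac{1634}{5} + 57\right) \left(- \frac{102}{7}\right) = \left(- \frac{1349}{5}\right) \left(- \frac{102}{7}\right) = \frac{137598}{35}$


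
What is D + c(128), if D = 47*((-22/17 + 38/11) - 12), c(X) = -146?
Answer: -113782/187 ≈ -608.46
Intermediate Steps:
D = -86480/187 (D = 47*((-22*1/17 + 38*(1/11)) - 12) = 47*((-22/17 + 38/11) - 12) = 47*(404/187 - 12) = 47*(-1840/187) = -86480/187 ≈ -462.46)
D + c(128) = -86480/187 - 146 = -113782/187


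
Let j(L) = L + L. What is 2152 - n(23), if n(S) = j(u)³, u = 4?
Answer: 1640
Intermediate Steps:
j(L) = 2*L
n(S) = 512 (n(S) = (2*4)³ = 8³ = 512)
2152 - n(23) = 2152 - 1*512 = 2152 - 512 = 1640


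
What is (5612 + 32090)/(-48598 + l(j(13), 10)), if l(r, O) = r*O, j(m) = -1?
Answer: -2693/3472 ≈ -0.77563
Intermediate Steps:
l(r, O) = O*r
(5612 + 32090)/(-48598 + l(j(13), 10)) = (5612 + 32090)/(-48598 + 10*(-1)) = 37702/(-48598 - 10) = 37702/(-48608) = 37702*(-1/48608) = -2693/3472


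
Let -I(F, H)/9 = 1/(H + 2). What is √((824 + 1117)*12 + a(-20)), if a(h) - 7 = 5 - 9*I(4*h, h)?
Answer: 7*√1902/2 ≈ 152.64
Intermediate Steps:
I(F, H) = -9/(2 + H) (I(F, H) = -9/(H + 2) = -9/(2 + H))
a(h) = 12 + 81/(2 + h) (a(h) = 7 + (5 - (-81)/(2 + h)) = 7 + (5 + 81/(2 + h)) = 12 + 81/(2 + h))
√((824 + 1117)*12 + a(-20)) = √((824 + 1117)*12 + 3*(35 + 4*(-20))/(2 - 20)) = √(1941*12 + 3*(35 - 80)/(-18)) = √(23292 + 3*(-1/18)*(-45)) = √(23292 + 15/2) = √(46599/2) = 7*√1902/2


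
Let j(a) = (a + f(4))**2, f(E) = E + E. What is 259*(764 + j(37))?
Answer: 722351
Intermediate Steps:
f(E) = 2*E
j(a) = (8 + a)**2 (j(a) = (a + 2*4)**2 = (a + 8)**2 = (8 + a)**2)
259*(764 + j(37)) = 259*(764 + (8 + 37)**2) = 259*(764 + 45**2) = 259*(764 + 2025) = 259*2789 = 722351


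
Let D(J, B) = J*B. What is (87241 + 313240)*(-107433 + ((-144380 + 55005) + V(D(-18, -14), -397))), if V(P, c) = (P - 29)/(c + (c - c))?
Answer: -31290781572519/397 ≈ -7.8818e+10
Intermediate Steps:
D(J, B) = B*J
V(P, c) = (-29 + P)/c (V(P, c) = (-29 + P)/(c + 0) = (-29 + P)/c)
(87241 + 313240)*(-107433 + ((-144380 + 55005) + V(D(-18, -14), -397))) = (87241 + 313240)*(-107433 + ((-144380 + 55005) + (-29 - 14*(-18))/(-397))) = 400481*(-107433 + (-89375 - (-29 + 252)/397)) = 400481*(-107433 + (-89375 - 1/397*223)) = 400481*(-107433 + (-89375 - 223/397)) = 400481*(-107433 - 35482098/397) = 400481*(-78132999/397) = -31290781572519/397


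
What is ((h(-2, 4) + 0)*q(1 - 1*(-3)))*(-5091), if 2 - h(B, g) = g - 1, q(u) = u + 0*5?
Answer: 20364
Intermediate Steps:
q(u) = u (q(u) = u + 0 = u)
h(B, g) = 3 - g (h(B, g) = 2 - (g - 1) = 2 - (-1 + g) = 2 + (1 - g) = 3 - g)
((h(-2, 4) + 0)*q(1 - 1*(-3)))*(-5091) = (((3 - 1*4) + 0)*(1 - 1*(-3)))*(-5091) = (((3 - 4) + 0)*(1 + 3))*(-5091) = ((-1 + 0)*4)*(-5091) = -1*4*(-5091) = -4*(-5091) = 20364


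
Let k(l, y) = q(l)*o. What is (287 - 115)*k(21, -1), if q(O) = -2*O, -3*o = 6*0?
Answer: 0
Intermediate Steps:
o = 0 (o = -2*0 = -⅓*0 = 0)
k(l, y) = 0 (k(l, y) = -2*l*0 = 0)
(287 - 115)*k(21, -1) = (287 - 115)*0 = 172*0 = 0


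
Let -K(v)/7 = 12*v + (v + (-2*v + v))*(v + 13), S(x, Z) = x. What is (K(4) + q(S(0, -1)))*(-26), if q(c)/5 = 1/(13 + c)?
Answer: 8726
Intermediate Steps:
K(v) = -84*v (K(v) = -7*(12*v + (v + (-2*v + v))*(v + 13)) = -7*(12*v + (v - v)*(13 + v)) = -7*(12*v + 0*(13 + v)) = -7*(12*v + 0) = -84*v)
q(c) = 5/(13 + c)
(K(4) + q(S(0, -1)))*(-26) = (-84*4 + 5/(13 + 0))*(-26) = (-336 + 5/13)*(-26) = -4363/13*(-26) = 8726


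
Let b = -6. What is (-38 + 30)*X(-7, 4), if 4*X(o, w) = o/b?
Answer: -7/3 ≈ -2.3333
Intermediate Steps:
X(o, w) = -o/24 (X(o, w) = (o/(-6))/4 = (o*(-⅙))/4 = (-o/6)/4 = -o/24)
(-38 + 30)*X(-7, 4) = (-38 + 30)*(-1/24*(-7)) = -8*7/24 = -7/3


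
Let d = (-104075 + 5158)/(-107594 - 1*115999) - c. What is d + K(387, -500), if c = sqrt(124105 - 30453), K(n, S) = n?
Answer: 86629408/223593 - 2*sqrt(23413) ≈ 81.416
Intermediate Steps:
c = 2*sqrt(23413) (c = sqrt(93652) = 2*sqrt(23413) ≈ 306.03)
d = 98917/223593 - 2*sqrt(23413) (d = (-104075 + 5158)/(-107594 - 1*115999) - 2*sqrt(23413) = -98917/(-107594 - 115999) - 2*sqrt(23413) = -98917/(-223593) - 2*sqrt(23413) = -98917*(-1/223593) - 2*sqrt(23413) = 98917/223593 - 2*sqrt(23413) ≈ -305.58)
d + K(387, -500) = (98917/223593 - 2*sqrt(23413)) + 387 = 86629408/223593 - 2*sqrt(23413)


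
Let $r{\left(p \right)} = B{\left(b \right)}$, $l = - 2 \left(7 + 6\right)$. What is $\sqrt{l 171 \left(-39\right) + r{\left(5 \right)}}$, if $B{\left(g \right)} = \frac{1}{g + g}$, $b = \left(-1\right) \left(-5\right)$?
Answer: $\frac{\sqrt{17339410}}{10} \approx 416.41$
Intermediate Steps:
$b = 5$
$B{\left(g \right)} = \frac{1}{2 g}$
$l = -26$ ($l = \left(-2\right) 13 = -26$)
$r{\left(p \right)} = \frac{1}{10}$ ($r{\left(p \right)} = \frac{1}{2 \cdot 5} = \frac{1}{2} \cdot \frac{1}{5} = \frac{1}{10}$)
$\sqrt{l 171 \left(-39\right) + r{\left(5 \right)}} = \sqrt{\left(-26\right) 171 \left(-39\right) + \frac{1}{10}} = \sqrt{\left(-4446\right) \left(-39\right) + \frac{1}{10}} = \sqrt{173394 + \frac{1}{10}} = \sqrt{\frac{1733941}{10}} = \frac{\sqrt{17339410}}{10}$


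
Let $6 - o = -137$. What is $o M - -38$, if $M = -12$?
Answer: $-1678$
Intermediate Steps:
$o = 143$ ($o = 6 - -137 = 6 + 137 = 143$)
$o M - -38 = 143 \left(-12\right) - -38 = -1716 + \left(-18 + 56\right) = -1716 + 38 = -1678$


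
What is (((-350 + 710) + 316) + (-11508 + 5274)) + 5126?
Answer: -432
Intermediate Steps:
(((-350 + 710) + 316) + (-11508 + 5274)) + 5126 = ((360 + 316) - 6234) + 5126 = (676 - 6234) + 5126 = -5558 + 5126 = -432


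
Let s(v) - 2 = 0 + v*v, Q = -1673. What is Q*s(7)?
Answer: -85323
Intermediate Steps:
s(v) = 2 + v² (s(v) = 2 + (0 + v*v) = 2 + (0 + v²) = 2 + v²)
Q*s(7) = -1673*(2 + 7²) = -1673*(2 + 49) = -1673*51 = -85323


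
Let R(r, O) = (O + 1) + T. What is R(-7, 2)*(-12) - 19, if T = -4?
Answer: -7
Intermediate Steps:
R(r, O) = -3 + O (R(r, O) = (O + 1) - 4 = (1 + O) - 4 = -3 + O)
R(-7, 2)*(-12) - 19 = (-3 + 2)*(-12) - 19 = -1*(-12) - 19 = 12 - 19 = -7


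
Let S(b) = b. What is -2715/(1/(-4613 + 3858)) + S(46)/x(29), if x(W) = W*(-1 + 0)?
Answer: 59444879/29 ≈ 2.0498e+6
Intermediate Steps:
x(W) = -W (x(W) = W*(-1) = -W)
-2715/(1/(-4613 + 3858)) + S(46)/x(29) = -2715/(1/(-4613 + 3858)) + 46/((-1*29)) = -2715/(1/(-755)) + 46/(-29) = -2715/(-1/755) + 46*(-1/29) = -2715*(-755) - 46/29 = 2049825 - 46/29 = 59444879/29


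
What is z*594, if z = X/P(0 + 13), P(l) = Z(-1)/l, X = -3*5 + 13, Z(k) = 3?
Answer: -5148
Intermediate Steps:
X = -2 (X = -15 + 13 = -2)
P(l) = 3/l
z = -26/3 (z = -2/(3/(0 + 13)) = -2/(3/13) = -2/(3*(1/13)) = -2/3/13 = -2*13/3 = -26/3 ≈ -8.6667)
z*594 = -26/3*594 = -5148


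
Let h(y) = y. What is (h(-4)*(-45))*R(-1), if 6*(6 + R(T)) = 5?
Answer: -930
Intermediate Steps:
R(T) = -31/6 (R(T) = -6 + (⅙)*5 = -6 + ⅚ = -31/6)
(h(-4)*(-45))*R(-1) = -4*(-45)*(-31/6) = 180*(-31/6) = -930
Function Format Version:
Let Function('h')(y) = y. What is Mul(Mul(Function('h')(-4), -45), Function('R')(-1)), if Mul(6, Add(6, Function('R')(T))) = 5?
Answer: -930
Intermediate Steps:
Function('R')(T) = Rational(-31, 6) (Function('R')(T) = Add(-6, Mul(Rational(1, 6), 5)) = Add(-6, Rational(5, 6)) = Rational(-31, 6))
Mul(Mul(Function('h')(-4), -45), Function('R')(-1)) = Mul(Mul(-4, -45), Rational(-31, 6)) = Mul(180, Rational(-31, 6)) = -930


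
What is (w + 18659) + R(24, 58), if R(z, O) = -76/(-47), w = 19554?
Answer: 1796087/47 ≈ 38215.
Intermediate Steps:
R(z, O) = 76/47 (R(z, O) = -76*(-1/47) = 76/47)
(w + 18659) + R(24, 58) = (19554 + 18659) + 76/47 = 38213 + 76/47 = 1796087/47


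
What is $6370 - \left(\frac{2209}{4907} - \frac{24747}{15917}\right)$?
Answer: $\frac{497613332906}{78104719} \approx 6371.1$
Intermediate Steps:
$6370 - \left(\frac{2209}{4907} - \frac{24747}{15917}\right) = 6370 - - \frac{86272876}{78104719} = 6370 + \frac{86272876}{78104719} = \frac{497613332906}{78104719}$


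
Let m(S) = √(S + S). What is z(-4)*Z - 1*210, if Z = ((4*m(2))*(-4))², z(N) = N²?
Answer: 16174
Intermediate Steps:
m(S) = √2*√S (m(S) = √(2*S) = √2*√S)
Z = 1024 (Z = ((4*(√2*√2))*(-4))² = ((4*2)*(-4))² = (8*(-4))² = (-32)² = 1024)
z(-4)*Z - 1*210 = (-4)²*1024 - 1*210 = 16*1024 - 210 = 16384 - 210 = 16174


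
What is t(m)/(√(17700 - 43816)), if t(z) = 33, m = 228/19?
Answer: -33*I*√6529/13058 ≈ -0.2042*I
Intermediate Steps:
m = 12 (m = 228*(1/19) = 12)
t(m)/(√(17700 - 43816)) = 33/(√(17700 - 43816)) = 33/(√(-26116)) = 33/((2*I*√6529)) = 33*(-I*√6529/13058) = -33*I*√6529/13058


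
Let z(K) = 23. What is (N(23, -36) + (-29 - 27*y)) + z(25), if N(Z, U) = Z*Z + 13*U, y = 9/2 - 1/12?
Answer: -257/4 ≈ -64.250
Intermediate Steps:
y = 53/12 (y = 9*(1/2) - 1*1/12 = 9/2 - 1/12 = 53/12 ≈ 4.4167)
N(Z, U) = Z**2 + 13*U
(N(23, -36) + (-29 - 27*y)) + z(25) = ((23**2 + 13*(-36)) + (-29 - 27*53/12)) + 23 = ((529 - 468) + (-29 - 477/4)) + 23 = (61 - 593/4) + 23 = -349/4 + 23 = -257/4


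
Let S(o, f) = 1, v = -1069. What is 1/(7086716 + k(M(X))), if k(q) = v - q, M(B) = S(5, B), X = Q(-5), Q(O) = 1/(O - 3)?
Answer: 1/7085646 ≈ 1.4113e-7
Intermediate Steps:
Q(O) = 1/(-3 + O)
X = -⅛ (X = 1/(-3 - 5) = 1/(-8) = -⅛ ≈ -0.12500)
M(B) = 1
k(q) = -1069 - q
1/(7086716 + k(M(X))) = 1/(7086716 + (-1069 - 1*1)) = 1/(7086716 + (-1069 - 1)) = 1/(7086716 - 1070) = 1/7085646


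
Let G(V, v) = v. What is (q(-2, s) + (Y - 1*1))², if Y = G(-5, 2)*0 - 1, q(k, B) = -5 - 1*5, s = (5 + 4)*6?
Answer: 144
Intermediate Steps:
s = 54 (s = 9*6 = 54)
q(k, B) = -10 (q(k, B) = -5 - 5 = -10)
Y = -1 (Y = 2*0 - 1 = 0 - 1 = -1)
(q(-2, s) + (Y - 1*1))² = (-10 + (-1 - 1*1))² = (-10 + (-1 - 1))² = (-10 - 2)² = (-12)² = 144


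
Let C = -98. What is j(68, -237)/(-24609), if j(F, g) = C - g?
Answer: -139/24609 ≈ -0.0056483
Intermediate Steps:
j(F, g) = -98 - g
j(68, -237)/(-24609) = (-98 - 1*(-237))/(-24609) = (-98 + 237)*(-1/24609) = 139*(-1/24609) = -139/24609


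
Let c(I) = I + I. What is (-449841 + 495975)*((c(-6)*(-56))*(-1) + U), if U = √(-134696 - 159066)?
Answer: -31002048 + 46134*I*√293762 ≈ -3.1002e+7 + 2.5005e+7*I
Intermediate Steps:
c(I) = 2*I
U = I*√293762 (U = √(-293762) = I*√293762 ≈ 542.0*I)
(-449841 + 495975)*((c(-6)*(-56))*(-1) + U) = (-449841 + 495975)*(((2*(-6))*(-56))*(-1) + I*√293762) = 46134*(-12*(-56)*(-1) + I*√293762) = 46134*(672*(-1) + I*√293762) = 46134*(-672 + I*√293762) = -31002048 + 46134*I*√293762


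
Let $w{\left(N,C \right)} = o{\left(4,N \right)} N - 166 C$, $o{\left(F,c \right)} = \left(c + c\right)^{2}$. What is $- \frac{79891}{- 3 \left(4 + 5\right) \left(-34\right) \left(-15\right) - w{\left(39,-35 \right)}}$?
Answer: $\frac{79891}{256856} \approx 0.31103$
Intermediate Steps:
$o{\left(F,c \right)} = 4 c^{2}$ ($o{\left(F,c \right)} = \left(2 c\right)^{2} = 4 c^{2}$)
$w{\left(N,C \right)} = - 166 C + 4 N^{3}$ ($w{\left(N,C \right)} = 4 N^{2} N - 166 C = 4 N^{3} - 166 C = - 166 C + 4 N^{3}$)
$- \frac{79891}{- 3 \left(4 + 5\right) \left(-34\right) \left(-15\right) - w{\left(39,-35 \right)}} = - \frac{79891}{- 3 \left(4 + 5\right) \left(-34\right) \left(-15\right) - \left(\left(-166\right) \left(-35\right) + 4 \cdot 39^{3}\right)} = - \frac{79891}{\left(-3\right) 9 \left(-34\right) \left(-15\right) - \left(5810 + 4 \cdot 59319\right)} = - \frac{79891}{\left(-27\right) \left(-34\right) \left(-15\right) - \left(5810 + 237276\right)} = - \frac{79891}{918 \left(-15\right) - 243086} = - \frac{79891}{-13770 - 243086} = - \frac{79891}{-256856} = \left(-79891\right) \left(- \frac{1}{256856}\right) = \frac{79891}{256856}$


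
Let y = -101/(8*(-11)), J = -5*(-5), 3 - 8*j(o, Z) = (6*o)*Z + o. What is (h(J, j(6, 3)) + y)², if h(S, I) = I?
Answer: 19600/121 ≈ 161.98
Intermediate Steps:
j(o, Z) = 3/8 - o/8 - 3*Z*o/4 (j(o, Z) = 3/8 - ((6*o)*Z + o)/8 = 3/8 - (6*Z*o + o)/8 = 3/8 - (o + 6*Z*o)/8 = 3/8 + (-o/8 - 3*Z*o/4) = 3/8 - o/8 - 3*Z*o/4)
J = 25
y = 101/88 (y = -101/(-88) = -101*(-1/88) = 101/88 ≈ 1.1477)
(h(J, j(6, 3)) + y)² = ((3/8 - ⅛*6 - ¾*3*6) + 101/88)² = ((3/8 - ¾ - 27/2) + 101/88)² = (-111/8 + 101/88)² = (-140/11)² = 19600/121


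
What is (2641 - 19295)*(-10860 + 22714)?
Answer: -197416516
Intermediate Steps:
(2641 - 19295)*(-10860 + 22714) = -16654*11854 = -197416516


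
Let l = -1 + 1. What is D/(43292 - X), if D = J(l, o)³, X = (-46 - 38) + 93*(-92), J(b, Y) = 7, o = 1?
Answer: 343/51932 ≈ 0.0066048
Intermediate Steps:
l = 0
X = -8640 (X = -84 - 8556 = -8640)
D = 343 (D = 7³ = 343)
D/(43292 - X) = 343/(43292 - 1*(-8640)) = 343/(43292 + 8640) = 343/51932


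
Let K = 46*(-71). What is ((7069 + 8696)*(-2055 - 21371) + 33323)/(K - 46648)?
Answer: 369277567/49914 ≈ 7398.3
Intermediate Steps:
K = -3266
((7069 + 8696)*(-2055 - 21371) + 33323)/(K - 46648) = ((7069 + 8696)*(-2055 - 21371) + 33323)/(-3266 - 46648) = (15765*(-23426) + 33323)/(-49914) = (-369310890 + 33323)*(-1/49914) = -369277567*(-1/49914) = 369277567/49914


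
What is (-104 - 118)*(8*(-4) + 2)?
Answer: 6660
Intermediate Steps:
(-104 - 118)*(8*(-4) + 2) = -222*(-32 + 2) = -222*(-30) = 6660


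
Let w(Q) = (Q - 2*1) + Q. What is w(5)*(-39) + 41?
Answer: -271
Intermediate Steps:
w(Q) = -2 + 2*Q (w(Q) = (Q - 2) + Q = (-2 + Q) + Q = -2 + 2*Q)
w(5)*(-39) + 41 = (-2 + 2*5)*(-39) + 41 = (-2 + 10)*(-39) + 41 = 8*(-39) + 41 = -312 + 41 = -271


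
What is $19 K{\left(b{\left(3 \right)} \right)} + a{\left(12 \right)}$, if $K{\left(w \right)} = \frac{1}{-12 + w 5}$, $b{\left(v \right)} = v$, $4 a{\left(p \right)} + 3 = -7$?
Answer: $\frac{23}{6} \approx 3.8333$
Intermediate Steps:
$a{\left(p \right)} = - \frac{5}{2}$ ($a{\left(p \right)} = - \frac{3}{4} + \frac{1}{4} \left(-7\right) = - \frac{3}{4} - \frac{7}{4} = - \frac{5}{2}$)
$K{\left(w \right)} = \frac{1}{-12 + 5 w}$
$19 K{\left(b{\left(3 \right)} \right)} + a{\left(12 \right)} = \frac{19}{-12 + 5 \cdot 3} - \frac{5}{2} = \frac{19}{-12 + 15} - \frac{5}{2} = \frac{19}{3} - \frac{5}{2} = \frac{23}{6}$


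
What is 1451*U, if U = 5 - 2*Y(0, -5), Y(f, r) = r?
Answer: 21765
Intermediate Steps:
U = 15 (U = 5 - 2*(-5) = 5 + 10 = 15)
1451*U = 1451*15 = 21765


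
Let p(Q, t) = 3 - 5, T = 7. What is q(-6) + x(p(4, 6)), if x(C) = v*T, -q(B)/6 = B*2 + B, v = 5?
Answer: 143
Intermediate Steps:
p(Q, t) = -2
q(B) = -18*B (q(B) = -6*(B*2 + B) = -6*(2*B + B) = -18*B)
x(C) = 35 (x(C) = 5*7 = 35)
q(-6) + x(p(4, 6)) = -18*(-6) + 35 = 108 + 35 = 143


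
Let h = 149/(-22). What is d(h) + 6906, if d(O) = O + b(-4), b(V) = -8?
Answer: 151607/22 ≈ 6891.2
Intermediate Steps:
h = -149/22 (h = 149*(-1/22) = -149/22 ≈ -6.7727)
d(O) = -8 + O (d(O) = O - 8 = -8 + O)
d(h) + 6906 = (-8 - 149/22) + 6906 = -325/22 + 6906 = 151607/22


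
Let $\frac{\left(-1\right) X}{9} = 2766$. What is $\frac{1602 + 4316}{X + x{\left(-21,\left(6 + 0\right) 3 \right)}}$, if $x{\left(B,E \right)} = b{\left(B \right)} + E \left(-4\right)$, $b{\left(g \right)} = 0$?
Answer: $- \frac{2959}{12483} \approx -0.23704$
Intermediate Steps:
$X = -24894$ ($X = \left(-9\right) 2766 = -24894$)
$x{\left(B,E \right)} = - 4 E$ ($x{\left(B,E \right)} = 0 + E \left(-4\right) = 0 - 4 E = - 4 E$)
$\frac{1602 + 4316}{X + x{\left(-21,\left(6 + 0\right) 3 \right)}} = \frac{1602 + 4316}{-24894 - 4 \left(6 + 0\right) 3} = \frac{5918}{-24894 - 4 \cdot 6 \cdot 3} = \frac{5918}{-24894 - 72} = \frac{5918}{-24966} = 5918 \left(- \frac{1}{24966}\right) = - \frac{2959}{12483}$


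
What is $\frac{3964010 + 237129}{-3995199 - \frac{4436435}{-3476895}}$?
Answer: $- \frac{2921383836681}{2778176598134} \approx -1.0515$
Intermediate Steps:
$\frac{3964010 + 237129}{-3995199 - \frac{4436435}{-3476895}} = \frac{4201139}{-3995199 - - \frac{887287}{695379}} = \frac{4201139}{-3995199 + \frac{887287}{695379}} = \frac{4201139}{- \frac{2778176598134}{695379}} = 4201139 \left(- \frac{695379}{2778176598134}\right) = - \frac{2921383836681}{2778176598134}$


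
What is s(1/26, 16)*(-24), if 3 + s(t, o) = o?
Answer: -312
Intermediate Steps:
s(t, o) = -3 + o
s(1/26, 16)*(-24) = (-3 + 16)*(-24) = 13*(-24) = -312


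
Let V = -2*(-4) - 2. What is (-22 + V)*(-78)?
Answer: 1248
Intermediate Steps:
V = 6 (V = 8 - 2 = 6)
(-22 + V)*(-78) = (-22 + 6)*(-78) = -16*(-78) = 1248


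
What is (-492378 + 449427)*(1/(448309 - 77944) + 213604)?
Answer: -1132638564665137/123455 ≈ -9.1745e+9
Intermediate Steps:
(-492378 + 449427)*(1/(448309 - 77944) + 213604) = -42951*(1/370365 + 213604) = -42951*79111445461/370365 = -1132638564665137/123455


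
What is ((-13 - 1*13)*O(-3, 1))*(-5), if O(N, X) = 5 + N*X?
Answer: 260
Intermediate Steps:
((-13 - 1*13)*O(-3, 1))*(-5) = ((-13 - 1*13)*(5 - 3*1))*(-5) = ((-13 - 13)*(5 - 3))*(-5) = -26*2*(-5) = -52*(-5) = 260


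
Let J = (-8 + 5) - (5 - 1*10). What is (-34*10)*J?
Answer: -680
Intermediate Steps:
J = 2 (J = -3 - (5 - 10) = -3 - 1*(-5) = -3 + 5 = 2)
(-34*10)*J = -34*10*2 = -340*2 = -680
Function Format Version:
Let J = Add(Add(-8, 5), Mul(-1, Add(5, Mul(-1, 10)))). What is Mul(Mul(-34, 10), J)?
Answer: -680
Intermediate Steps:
J = 2 (J = Add(-3, Mul(-1, Add(5, -10))) = Add(-3, Mul(-1, -5)) = Add(-3, 5) = 2)
Mul(Mul(-34, 10), J) = Mul(Mul(-34, 10), 2) = Mul(-340, 2) = -680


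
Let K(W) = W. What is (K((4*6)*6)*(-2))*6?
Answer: -1728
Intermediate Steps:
(K((4*6)*6)*(-2))*6 = (((4*6)*6)*(-2))*6 = ((24*6)*(-2))*6 = (144*(-2))*6 = -288*6 = -1728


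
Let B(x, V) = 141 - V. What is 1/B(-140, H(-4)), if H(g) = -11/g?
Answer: 4/553 ≈ 0.0072333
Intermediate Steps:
1/B(-140, H(-4)) = 1/(141 - (-11)/(-4)) = 1/(141 - (-11)*(-1)/4) = 1/(141 - 1*11/4) = 1/(141 - 11/4) = 1/(553/4) = 4/553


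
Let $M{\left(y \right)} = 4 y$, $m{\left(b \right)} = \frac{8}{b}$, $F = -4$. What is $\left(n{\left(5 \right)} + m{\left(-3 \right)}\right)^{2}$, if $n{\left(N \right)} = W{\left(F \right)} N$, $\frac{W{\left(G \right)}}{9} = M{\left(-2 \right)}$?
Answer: $\frac{1183744}{9} \approx 1.3153 \cdot 10^{5}$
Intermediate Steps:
$W{\left(G \right)} = -72$ ($W{\left(G \right)} = 9 \cdot 4 \left(-2\right) = 9 \left(-8\right) = -72$)
$n{\left(N \right)} = - 72 N$
$\left(n{\left(5 \right)} + m{\left(-3 \right)}\right)^{2} = \left(\left(-72\right) 5 + \frac{8}{-3}\right)^{2} = \left(-360 + 8 \left(- \frac{1}{3}\right)\right)^{2} = \left(-360 - \frac{8}{3}\right)^{2} = \left(- \frac{1088}{3}\right)^{2} = \frac{1183744}{9}$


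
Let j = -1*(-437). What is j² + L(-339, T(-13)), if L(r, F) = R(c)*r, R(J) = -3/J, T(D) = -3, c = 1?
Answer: 191986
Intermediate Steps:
L(r, F) = -3*r (L(r, F) = (-3/1)*r = (-3*1)*r = -3*r)
j = 437
j² + L(-339, T(-13)) = 437² - 3*(-339) = 190969 + 1017 = 191986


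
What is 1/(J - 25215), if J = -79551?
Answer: -1/104766 ≈ -9.5451e-6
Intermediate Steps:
1/(J - 25215) = 1/(-79551 - 25215) = 1/(-104766) = -1/104766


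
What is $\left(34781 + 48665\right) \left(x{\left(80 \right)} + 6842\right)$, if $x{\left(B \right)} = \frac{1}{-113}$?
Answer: $\frac{64515857670}{113} \approx 5.7094 \cdot 10^{8}$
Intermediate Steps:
$x{\left(B \right)} = - \frac{1}{113}$
$\left(34781 + 48665\right) \left(x{\left(80 \right)} + 6842\right) = \left(34781 + 48665\right) \left(- \frac{1}{113} + 6842\right) = 83446 \cdot \frac{773145}{113} = \frac{64515857670}{113}$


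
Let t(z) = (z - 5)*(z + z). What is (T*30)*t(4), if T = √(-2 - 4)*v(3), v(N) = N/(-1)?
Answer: 720*I*√6 ≈ 1763.6*I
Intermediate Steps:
v(N) = -N (v(N) = N*(-1) = -N)
t(z) = 2*z*(-5 + z) (t(z) = (-5 + z)*(2*z) = 2*z*(-5 + z))
T = -3*I*√6 (T = √(-2 - 4)*(-1*3) = √(-6)*(-3) = (I*√6)*(-3) = -3*I*√6 ≈ -7.3485*I)
(T*30)*t(4) = (-3*I*√6*30)*(2*4*(-5 + 4)) = (-90*I*√6)*(2*4*(-1)) = -90*I*√6*(-8) = 720*I*√6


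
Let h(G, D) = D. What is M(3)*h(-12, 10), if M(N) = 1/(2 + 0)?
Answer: 5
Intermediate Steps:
M(N) = ½ (M(N) = 1/2 = ½)
M(3)*h(-12, 10) = (½)*10 = 5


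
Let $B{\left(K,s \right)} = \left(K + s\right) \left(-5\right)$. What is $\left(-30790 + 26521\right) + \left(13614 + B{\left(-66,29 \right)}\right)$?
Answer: $9530$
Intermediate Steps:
$B{\left(K,s \right)} = - 5 K - 5 s$
$\left(-30790 + 26521\right) + \left(13614 + B{\left(-66,29 \right)}\right) = \left(-30790 + 26521\right) + \left(13614 - -185\right) = -4269 + \left(13614 + \left(330 - 145\right)\right) = -4269 + \left(13614 + 185\right) = -4269 + 13799 = 9530$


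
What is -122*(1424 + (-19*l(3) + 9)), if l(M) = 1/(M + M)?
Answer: -523319/3 ≈ -1.7444e+5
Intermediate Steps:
l(M) = 1/(2*M)
-122*(1424 + (-19*l(3) + 9)) = -122*(1424 + (-19/(2*3) + 9)) = -122*(1424 + (-19*⅙ + 9)) = -122*(1424 + (-19/6 + 9)) = -122*(1424 + 35/6) = -122*8579/6 = -523319/3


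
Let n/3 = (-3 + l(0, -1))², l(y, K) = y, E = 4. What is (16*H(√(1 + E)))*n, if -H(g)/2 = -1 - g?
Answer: 864 + 864*√5 ≈ 2796.0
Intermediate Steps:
n = 27 (n = 3*(-3 + 0)² = 3*(-3)² = 3*9 = 27)
H(g) = 2 + 2*g (H(g) = -2*(-1 - g) = 2 + 2*g)
(16*H(√(1 + E)))*n = (16*(2 + 2*√(1 + 4)))*27 = (16*(2 + 2*√5))*27 = (32 + 32*√5)*27 = 864 + 864*√5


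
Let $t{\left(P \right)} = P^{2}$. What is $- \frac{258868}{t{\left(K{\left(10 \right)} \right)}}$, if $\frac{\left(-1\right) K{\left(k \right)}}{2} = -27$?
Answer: $- \frac{64717}{729} \approx -88.775$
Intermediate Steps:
$K{\left(k \right)} = 54$ ($K{\left(k \right)} = \left(-2\right) \left(-27\right) = 54$)
$- \frac{258868}{t{\left(K{\left(10 \right)} \right)}} = - \frac{258868}{54^{2}} = - \frac{258868}{2916} = \left(-258868\right) \frac{1}{2916} = - \frac{64717}{729}$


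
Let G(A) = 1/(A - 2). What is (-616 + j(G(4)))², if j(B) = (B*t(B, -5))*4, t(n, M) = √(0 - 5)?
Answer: 379436 - 2464*I*√5 ≈ 3.7944e+5 - 5509.7*I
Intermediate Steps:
t(n, M) = I*√5 (t(n, M) = √(-5) = I*√5)
G(A) = 1/(-2 + A)
j(B) = 4*I*B*√5 (j(B) = (B*(I*√5))*4 = (I*B*√5)*4 = 4*I*B*√5)
(-616 + j(G(4)))² = (-616 + 4*I*√5/(-2 + 4))² = (-616 + 4*I*√5/2)² = (-616 + 4*I*(½)*√5)² = (-616 + 2*I*√5)²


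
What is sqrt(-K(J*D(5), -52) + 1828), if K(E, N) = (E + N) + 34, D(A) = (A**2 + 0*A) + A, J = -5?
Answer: 2*sqrt(499) ≈ 44.677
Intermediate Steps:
D(A) = A + A**2 (D(A) = (A**2 + 0) + A = A**2 + A = A + A**2)
K(E, N) = 34 + E + N
sqrt(-K(J*D(5), -52) + 1828) = sqrt(-(34 - 25*(1 + 5) - 52) + 1828) = sqrt(-(34 - 25*6 - 52) + 1828) = sqrt(-(34 - 5*30 - 52) + 1828) = sqrt(-(34 - 150 - 52) + 1828) = sqrt(-1*(-168) + 1828) = sqrt(168 + 1828) = sqrt(1996) = 2*sqrt(499)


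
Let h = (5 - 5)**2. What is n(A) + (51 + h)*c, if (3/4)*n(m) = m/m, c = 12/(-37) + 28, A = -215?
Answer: 156820/111 ≈ 1412.8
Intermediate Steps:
h = 0 (h = 0**2 = 0)
c = 1024/37 (c = 12*(-1/37) + 28 = -12/37 + 28 = 1024/37 ≈ 27.676)
n(m) = 4/3 (n(m) = 4*(m/m)/3 = (4/3)*1 = 4/3)
n(A) + (51 + h)*c = 4/3 + (51 + 0)*(1024/37) = 4/3 + 51*(1024/37) = 4/3 + 52224/37 = 156820/111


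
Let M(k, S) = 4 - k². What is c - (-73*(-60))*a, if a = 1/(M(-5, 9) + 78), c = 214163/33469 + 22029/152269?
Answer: -6806979280548/96829532059 ≈ -70.299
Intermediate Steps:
c = 33347674448/5096291161 (c = 214163*(1/33469) + 22029*(1/152269) = 214163/33469 + 22029/152269 = 33347674448/5096291161 ≈ 6.5435)
a = 1/57 (a = 1/((4 - 1*(-5)²) + 78) = 1/((4 - 1*25) + 78) = 1/((4 - 25) + 78) = 1/(-21 + 78) = 1/57 ≈ 0.017544)
c - (-73*(-60))*a = 33347674448/5096291161 - (-73*(-60))/57 = 33347674448/5096291161 - 4380/57 = 33347674448/5096291161 - 1*1460/19 = 33347674448/5096291161 - 1460/19 = -6806979280548/96829532059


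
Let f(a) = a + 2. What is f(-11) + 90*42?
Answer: 3771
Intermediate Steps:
f(a) = 2 + a
f(-11) + 90*42 = (2 - 11) + 90*42 = -9 + 3780 = 3771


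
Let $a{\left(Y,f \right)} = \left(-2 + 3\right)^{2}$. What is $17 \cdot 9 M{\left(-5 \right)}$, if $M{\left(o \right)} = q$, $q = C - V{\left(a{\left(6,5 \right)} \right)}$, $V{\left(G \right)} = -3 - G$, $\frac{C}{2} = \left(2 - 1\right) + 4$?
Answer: $2142$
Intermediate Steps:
$C = 10$ ($C = 2 \left(\left(2 - 1\right) + 4\right) = 2 \left(1 + 4\right) = 2 \cdot 5 = 10$)
$a{\left(Y,f \right)} = 1$ ($a{\left(Y,f \right)} = 1^{2} = 1$)
$q = 14$ ($q = 10 - \left(-3 - 1\right) = 10 - -4 = 10 + 4 = 14$)
$M{\left(o \right)} = 14$
$17 \cdot 9 M{\left(-5 \right)} = 17 \cdot 9 \cdot 14 = 153 \cdot 14 = 2142$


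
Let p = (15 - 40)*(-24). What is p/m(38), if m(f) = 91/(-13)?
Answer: -600/7 ≈ -85.714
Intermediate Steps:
m(f) = -7 (m(f) = 91*(-1/13) = -7)
p = 600 (p = -25*(-24) = 600)
p/m(38) = 600/(-7) = 600*(-⅐) = -600/7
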